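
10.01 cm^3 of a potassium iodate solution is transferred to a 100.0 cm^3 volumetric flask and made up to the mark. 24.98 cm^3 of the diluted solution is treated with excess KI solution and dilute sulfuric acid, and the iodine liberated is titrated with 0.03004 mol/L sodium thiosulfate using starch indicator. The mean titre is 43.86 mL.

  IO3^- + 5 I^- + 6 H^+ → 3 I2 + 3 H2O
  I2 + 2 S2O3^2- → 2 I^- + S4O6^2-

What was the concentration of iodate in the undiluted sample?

0.08782 mol/L

n(S2O3^2-) = 0.04386 × 0.03004 = 1.318 × 10^-3 mol
n(I2) = n(S2O3^2-)/2 = 6.588 × 10^-4 mol
From the 1:3 ratio, n(IO3^-) in the aliquot = 1/3 × 6.588 × 10^-4 = 2.196 × 10^-4 mol
[IO3^-]_dilute = 2.196 × 10^-4 / 0.02498 = 0.008791 mol/L
[IO3^-]_original = 0.008791 × 100.0/10.01 = 0.08782 mol/L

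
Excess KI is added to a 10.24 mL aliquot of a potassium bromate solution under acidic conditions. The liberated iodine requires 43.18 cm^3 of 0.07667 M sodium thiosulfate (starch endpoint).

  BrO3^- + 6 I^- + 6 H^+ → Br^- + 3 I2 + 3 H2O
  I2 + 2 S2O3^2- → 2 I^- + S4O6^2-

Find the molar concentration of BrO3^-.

n(S2O3^2-) = 0.04318 × 0.07667 = 3.311 × 10^-3 mol
n(I2) = n(S2O3^2-)/2 = 1.655 × 10^-3 mol
From the 1:3 ratio, n(BrO3^-) in the aliquot = 1/3 × 1.655 × 10^-3 = 5.518 × 10^-4 mol
[BrO3^-] = 5.518 × 10^-4 / 0.01024 = 0.05388 mol/L

0.05388 M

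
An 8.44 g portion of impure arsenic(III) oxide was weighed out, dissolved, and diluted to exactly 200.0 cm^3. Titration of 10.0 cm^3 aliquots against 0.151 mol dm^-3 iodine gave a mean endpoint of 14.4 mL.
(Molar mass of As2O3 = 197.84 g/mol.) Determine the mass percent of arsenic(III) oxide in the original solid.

As2O3 + 2 I2 + 2 H2O → As2O5 + 4 HI
n(I2) per titration = 0.0144 × 0.151 = 2.17 × 10^-3 mol
From the 1:2 ratio, n(As2O3) in each aliquot = 1/2 × 2.17 × 10^-3 = 1.09 × 10^-3 mol
n(As2O3) in the whole flask = 1.09 × 10^-3 × 200.0/10.0 = 0.0217 mol
mass of As2O3 = 0.0217 × 197.84 = 4.30 g
% As2O3 = 4.30 / 8.44 × 100 = 51.0 %

51.0 %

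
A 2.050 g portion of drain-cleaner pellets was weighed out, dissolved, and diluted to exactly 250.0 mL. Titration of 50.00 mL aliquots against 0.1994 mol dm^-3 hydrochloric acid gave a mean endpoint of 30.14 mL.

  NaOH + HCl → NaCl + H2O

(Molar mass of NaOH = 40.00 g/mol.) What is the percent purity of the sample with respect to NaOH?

58.63 %

n(HCl) per titration = 0.03014 × 0.1994 = 6.010 × 10^-3 mol
n(NaOH) in each aliquot = 6.010 × 10^-3 mol (1:1 ratio)
n(NaOH) in the whole flask = 6.010 × 10^-3 × 250.0/50.00 = 0.03005 mol
mass of NaOH = 0.03005 × 40.00 = 1.202 g
% NaOH = 1.202 / 2.050 × 100 = 58.63 %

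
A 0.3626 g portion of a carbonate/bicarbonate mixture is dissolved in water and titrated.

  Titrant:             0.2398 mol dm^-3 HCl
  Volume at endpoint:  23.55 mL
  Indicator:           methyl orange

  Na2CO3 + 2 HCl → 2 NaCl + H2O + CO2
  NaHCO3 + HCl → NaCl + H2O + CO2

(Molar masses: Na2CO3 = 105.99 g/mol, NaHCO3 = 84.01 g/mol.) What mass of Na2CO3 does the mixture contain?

n(HCl) = 0.02355 × 0.2398 = 5.647 × 10^-3 mol
Let x = n(Na2CO3), y = n(NaHCO3).
Titrant: 2x + 1y = 5.647 × 10^-3;  mass: 105.99x + 84.01y = 0.3626
Solving, x = 1.803 × 10^-3 mol, y = 2.042 × 10^-3 mol
mass of Na2CO3 = 1.803 × 10^-3 × 105.99 = 0.1911 g

0.1911 g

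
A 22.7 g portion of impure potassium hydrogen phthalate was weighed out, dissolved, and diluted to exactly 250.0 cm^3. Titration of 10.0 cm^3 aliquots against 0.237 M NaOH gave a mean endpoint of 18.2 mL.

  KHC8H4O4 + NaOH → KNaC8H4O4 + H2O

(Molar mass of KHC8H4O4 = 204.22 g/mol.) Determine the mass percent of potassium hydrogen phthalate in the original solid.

n(NaOH) per titration = 0.0182 × 0.237 = 4.31 × 10^-3 mol
n(KHC8H4O4) in each aliquot = 4.31 × 10^-3 mol (1:1 ratio)
n(KHC8H4O4) in the whole flask = 4.31 × 10^-3 × 250.0/10.0 = 0.108 mol
mass of KHC8H4O4 = 0.108 × 204.22 = 22.0 g
% KHC8H4O4 = 22.0 / 22.7 × 100 = 97.0 %

97.0 %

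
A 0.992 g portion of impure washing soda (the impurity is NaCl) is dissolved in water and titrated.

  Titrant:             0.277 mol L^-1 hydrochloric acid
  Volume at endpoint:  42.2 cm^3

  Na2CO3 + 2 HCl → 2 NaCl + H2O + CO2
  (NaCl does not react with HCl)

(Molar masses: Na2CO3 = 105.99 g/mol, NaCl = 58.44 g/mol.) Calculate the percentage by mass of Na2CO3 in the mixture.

62.4 %

n(HCl) = 0.0422 × 0.277 = 0.0117 mol
Let x = n(Na2CO3), y = n(NaCl).
Titrant: 2x = 0.0117;  mass: 105.99x + 58.44y = 0.992
Solving, x = 5.84 × 10^-3 mol, y = 6.37 × 10^-3 mol
mass of Na2CO3 = 5.84 × 10^-3 × 105.99 = 0.619 g
% Na2CO3 = 0.619 / 0.992 × 100 = 62.4 %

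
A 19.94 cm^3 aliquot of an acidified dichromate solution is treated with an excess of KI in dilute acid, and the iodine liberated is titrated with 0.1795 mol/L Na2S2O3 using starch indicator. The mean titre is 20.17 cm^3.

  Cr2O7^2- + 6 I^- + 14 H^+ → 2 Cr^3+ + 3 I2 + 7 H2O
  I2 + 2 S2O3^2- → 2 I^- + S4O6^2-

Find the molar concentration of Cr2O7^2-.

0.03026 mol/L

n(S2O3^2-) = 0.02017 × 0.1795 = 3.621 × 10^-3 mol
n(I2) = n(S2O3^2-)/2 = 1.810 × 10^-3 mol
From the 1:3 ratio, n(Cr2O7^2-) in the aliquot = 1/3 × 1.810 × 10^-3 = 6.034 × 10^-4 mol
[Cr2O7^2-] = 6.034 × 10^-4 / 0.01994 = 0.03026 mol/L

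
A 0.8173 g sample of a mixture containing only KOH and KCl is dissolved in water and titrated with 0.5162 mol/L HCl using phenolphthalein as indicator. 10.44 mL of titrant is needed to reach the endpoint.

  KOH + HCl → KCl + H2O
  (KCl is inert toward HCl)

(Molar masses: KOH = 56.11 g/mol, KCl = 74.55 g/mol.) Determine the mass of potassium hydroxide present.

0.3024 g

n(HCl) = 0.01044 × 0.5162 = 5.389 × 10^-3 mol
Let x = n(KOH), y = n(KCl).
Titrant: 1x = 5.389 × 10^-3;  mass: 56.11x + 74.55y = 0.8173
Solving, x = 5.389 × 10^-3 mol, y = 6.907 × 10^-3 mol
mass of KOH = 5.389 × 10^-3 × 56.11 = 0.3024 g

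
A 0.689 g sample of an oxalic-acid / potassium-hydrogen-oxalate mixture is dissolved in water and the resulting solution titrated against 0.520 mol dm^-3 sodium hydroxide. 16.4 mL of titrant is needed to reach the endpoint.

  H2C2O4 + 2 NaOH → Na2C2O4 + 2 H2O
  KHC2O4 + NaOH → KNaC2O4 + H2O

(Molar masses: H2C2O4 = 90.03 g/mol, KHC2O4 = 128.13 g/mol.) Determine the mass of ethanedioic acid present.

0.219 g

n(NaOH) = 0.0164 × 0.520 = 8.53 × 10^-3 mol
Let x = n(H2C2O4), y = n(KHC2O4).
Titrant: 2x + 1y = 8.53 × 10^-3;  mass: 90.03x + 128.13y = 0.689
Solving, x = 2.43 × 10^-3 mol, y = 3.67 × 10^-3 mol
mass of H2C2O4 = 2.43 × 10^-3 × 90.03 = 0.219 g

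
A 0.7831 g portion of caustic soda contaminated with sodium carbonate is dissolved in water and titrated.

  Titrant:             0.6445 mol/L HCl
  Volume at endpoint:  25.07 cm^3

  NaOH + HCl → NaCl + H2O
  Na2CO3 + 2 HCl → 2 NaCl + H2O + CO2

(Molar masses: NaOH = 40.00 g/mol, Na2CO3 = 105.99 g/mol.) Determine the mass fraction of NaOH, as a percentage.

n(HCl) = 0.02507 × 0.6445 = 0.01616 mol
Let x = n(NaOH), y = n(Na2CO3).
Titrant: 1x + 2y = 0.01616;  mass: 40.00x + 105.99y = 0.7831
Solving, x = 5.631 × 10^-3 mol, y = 5.263 × 10^-3 mol
mass of NaOH = 5.631 × 10^-3 × 40.00 = 0.2252 g
% NaOH = 0.2252 / 0.7831 × 100 = 28.76 %

28.76 %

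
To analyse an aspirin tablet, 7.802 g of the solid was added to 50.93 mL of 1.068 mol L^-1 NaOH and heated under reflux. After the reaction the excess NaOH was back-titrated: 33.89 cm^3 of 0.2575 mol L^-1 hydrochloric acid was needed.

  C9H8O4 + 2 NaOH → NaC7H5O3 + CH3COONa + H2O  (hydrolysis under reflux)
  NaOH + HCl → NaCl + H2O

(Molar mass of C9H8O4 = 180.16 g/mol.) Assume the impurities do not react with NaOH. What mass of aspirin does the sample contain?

4.114 g

n(NaOH) added = 0.05093 × 1.068 = 0.05439 mol
n(HCl) used in back-titration = 0.03389 × 0.2575 = 8.727 × 10^-3 mol
n(NaOH) left over = 8.727 × 10^-3 mol (1:1 ratio)
n(NaOH) consumed by analyte = 0.05439 − 8.727 × 10^-3 = 0.04567 mol
From the 1:2 ratio, n(C9H8O4) = 1/2 × 0.04567 = 0.02283 mol
mass of C9H8O4 = 0.02283 × 180.16 = 4.114 g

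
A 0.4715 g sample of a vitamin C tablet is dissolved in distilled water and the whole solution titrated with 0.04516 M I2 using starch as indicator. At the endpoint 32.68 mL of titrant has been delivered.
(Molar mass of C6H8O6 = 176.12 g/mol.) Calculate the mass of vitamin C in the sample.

C6H8O6 + I2 → C6H6O6 + 2 HI
n(I2) = 0.03268 L × 0.04516 mol/L = 1.476 × 10^-3 mol
n(C6H8O6) = 1.476 × 10^-3 mol (1:1 ratio)
mass of C6H8O6 = 1.476 × 10^-3 × 176.12 g/mol = 0.2599 g

0.2599 g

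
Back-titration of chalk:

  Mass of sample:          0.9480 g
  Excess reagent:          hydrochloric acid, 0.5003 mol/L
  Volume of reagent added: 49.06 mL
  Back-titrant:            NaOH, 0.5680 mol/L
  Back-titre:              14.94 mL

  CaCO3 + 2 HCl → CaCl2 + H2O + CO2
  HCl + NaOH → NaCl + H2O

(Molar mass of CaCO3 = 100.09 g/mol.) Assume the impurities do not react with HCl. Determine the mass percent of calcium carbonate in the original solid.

n(HCl) added = 0.04906 × 0.5003 = 0.02454 mol
n(NaOH) used in back-titration = 0.01494 × 0.5680 = 8.486 × 10^-3 mol
n(HCl) left over = 8.486 × 10^-3 mol (1:1 ratio)
n(HCl) consumed by analyte = 0.02454 − 8.486 × 10^-3 = 0.01606 mol
From the 1:2 ratio, n(CaCO3) = 1/2 × 0.01606 = 8.029 × 10^-3 mol
mass of CaCO3 = 8.029 × 10^-3 × 100.09 = 0.8037 g
% CaCO3 = 0.8037 / 0.9480 × 100 = 84.77 %

84.77 %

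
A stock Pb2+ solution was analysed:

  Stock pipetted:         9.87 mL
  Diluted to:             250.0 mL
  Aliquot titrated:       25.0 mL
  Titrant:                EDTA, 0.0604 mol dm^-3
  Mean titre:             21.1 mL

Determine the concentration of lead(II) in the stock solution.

Pb^2+ + EDTA^4- → [Pb(EDTA)]^2-
n(EDTA) = 0.0211 × 0.0604 = 1.27 × 10^-3 mol
n(Pb2+) in the aliquot = 1.27 × 10^-3 mol (1:1 ratio)
[Pb2+]_dilute = 1.27 × 10^-3 / 0.0250 = 0.0510 mol/L
Dilution factor = 250.0 / 9.87 = 25.33
[Pb2+]_stock = 0.0510 × 25.33 = 1.29 mol/L

1.29 mol/L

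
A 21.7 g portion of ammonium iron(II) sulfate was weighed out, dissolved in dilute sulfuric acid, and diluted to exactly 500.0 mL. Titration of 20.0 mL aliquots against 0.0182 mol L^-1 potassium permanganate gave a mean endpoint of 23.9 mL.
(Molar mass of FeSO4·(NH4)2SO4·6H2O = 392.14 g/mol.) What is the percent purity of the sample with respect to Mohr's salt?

98.3 %

MnO4^- + 5 Fe^2+ + 8 H^+ → Mn^2+ + 5 Fe^3+ + 4 H2O
n(KMnO4) per titration = 0.0239 × 0.0182 = 4.35 × 10^-4 mol
From the 5:1 ratio, n(FeSO4·(NH4)2SO4·6H2O) in each aliquot = 5/1 × 4.35 × 10^-4 = 2.17 × 10^-3 mol
n(FeSO4·(NH4)2SO4·6H2O) in the whole flask = 2.17 × 10^-3 × 500.0/20.0 = 0.0544 mol
mass of FeSO4·(NH4)2SO4·6H2O = 0.0544 × 392.14 = 21.3 g
% FeSO4·(NH4)2SO4·6H2O = 21.3 / 21.7 × 100 = 98.3 %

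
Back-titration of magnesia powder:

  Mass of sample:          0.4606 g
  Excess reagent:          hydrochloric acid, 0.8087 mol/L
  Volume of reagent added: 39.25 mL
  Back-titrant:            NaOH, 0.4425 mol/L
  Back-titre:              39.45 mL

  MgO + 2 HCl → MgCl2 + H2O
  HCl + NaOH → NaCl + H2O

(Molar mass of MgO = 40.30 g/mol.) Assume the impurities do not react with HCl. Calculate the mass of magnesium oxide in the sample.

0.2878 g

n(HCl) added = 0.03925 × 0.8087 = 0.03174 mol
n(NaOH) used in back-titration = 0.03945 × 0.4425 = 0.01746 mol
n(HCl) left over = 0.01746 mol (1:1 ratio)
n(HCl) consumed by analyte = 0.03174 − 0.01746 = 0.01428 mol
From the 1:2 ratio, n(MgO) = 1/2 × 0.01428 = 7.142 × 10^-3 mol
mass of MgO = 7.142 × 10^-3 × 40.30 = 0.2878 g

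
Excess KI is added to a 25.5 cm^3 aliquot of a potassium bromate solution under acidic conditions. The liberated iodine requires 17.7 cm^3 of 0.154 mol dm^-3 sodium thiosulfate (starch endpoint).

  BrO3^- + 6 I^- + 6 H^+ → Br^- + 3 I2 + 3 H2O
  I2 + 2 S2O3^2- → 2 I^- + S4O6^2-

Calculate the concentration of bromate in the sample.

0.0178 mol/L

n(S2O3^2-) = 0.0177 × 0.154 = 2.73 × 10^-3 mol
n(I2) = n(S2O3^2-)/2 = 1.36 × 10^-3 mol
From the 1:3 ratio, n(BrO3^-) in the aliquot = 1/3 × 1.36 × 10^-3 = 4.54 × 10^-4 mol
[BrO3^-] = 4.54 × 10^-4 / 0.0255 = 0.0178 mol/L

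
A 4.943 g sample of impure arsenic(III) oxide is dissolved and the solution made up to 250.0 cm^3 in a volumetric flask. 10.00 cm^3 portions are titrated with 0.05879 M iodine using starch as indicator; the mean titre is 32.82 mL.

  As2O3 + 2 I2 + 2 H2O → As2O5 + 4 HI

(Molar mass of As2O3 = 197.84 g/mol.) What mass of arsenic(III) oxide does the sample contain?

n(I2) per titration = 0.03282 × 0.05879 = 1.929 × 10^-3 mol
From the 1:2 ratio, n(As2O3) in each aliquot = 1/2 × 1.929 × 10^-3 = 9.647 × 10^-4 mol
n(As2O3) in the whole flask = 9.647 × 10^-4 × 250.0/10.00 = 0.02412 mol
mass of As2O3 = 0.02412 × 197.84 = 4.772 g

4.772 g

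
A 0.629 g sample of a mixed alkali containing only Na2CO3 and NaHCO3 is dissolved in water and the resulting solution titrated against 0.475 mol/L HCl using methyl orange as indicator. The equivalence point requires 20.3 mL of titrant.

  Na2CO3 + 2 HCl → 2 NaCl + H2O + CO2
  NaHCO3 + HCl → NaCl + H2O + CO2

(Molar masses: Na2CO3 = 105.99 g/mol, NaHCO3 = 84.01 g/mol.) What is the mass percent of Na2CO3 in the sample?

49.2 %

n(HCl) = 0.0203 × 0.475 = 9.64 × 10^-3 mol
Let x = n(Na2CO3), y = n(NaHCO3).
Titrant: 2x + 1y = 9.64 × 10^-3;  mass: 105.99x + 84.01y = 0.629
Solving, x = 2.92 × 10^-3 mol, y = 3.80 × 10^-3 mol
mass of Na2CO3 = 2.92 × 10^-3 × 105.99 = 0.309 g
% Na2CO3 = 0.309 / 0.629 × 100 = 49.2 %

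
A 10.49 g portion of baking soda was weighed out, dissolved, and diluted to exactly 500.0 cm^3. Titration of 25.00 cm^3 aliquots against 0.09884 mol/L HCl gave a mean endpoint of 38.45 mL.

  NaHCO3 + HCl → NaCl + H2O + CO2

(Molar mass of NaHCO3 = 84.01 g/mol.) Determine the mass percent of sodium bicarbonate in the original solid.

60.87 %

n(HCl) per titration = 0.03845 × 0.09884 = 3.800 × 10^-3 mol
n(NaHCO3) in each aliquot = 3.800 × 10^-3 mol (1:1 ratio)
n(NaHCO3) in the whole flask = 3.800 × 10^-3 × 500.0/25.00 = 0.07601 mol
mass of NaHCO3 = 0.07601 × 84.01 = 6.385 g
% NaHCO3 = 6.385 / 10.49 × 100 = 60.87 %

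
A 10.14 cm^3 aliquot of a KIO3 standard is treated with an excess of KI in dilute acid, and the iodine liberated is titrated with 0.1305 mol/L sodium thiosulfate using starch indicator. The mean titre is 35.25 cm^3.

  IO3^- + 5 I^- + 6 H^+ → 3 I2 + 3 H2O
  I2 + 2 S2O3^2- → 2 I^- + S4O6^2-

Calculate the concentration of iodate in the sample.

0.07561 mol/L

n(S2O3^2-) = 0.03525 × 0.1305 = 4.600 × 10^-3 mol
n(I2) = n(S2O3^2-)/2 = 2.300 × 10^-3 mol
From the 1:3 ratio, n(IO3^-) in the aliquot = 1/3 × 2.300 × 10^-3 = 7.667 × 10^-4 mol
[IO3^-] = 7.667 × 10^-4 / 0.01014 = 0.07561 mol/L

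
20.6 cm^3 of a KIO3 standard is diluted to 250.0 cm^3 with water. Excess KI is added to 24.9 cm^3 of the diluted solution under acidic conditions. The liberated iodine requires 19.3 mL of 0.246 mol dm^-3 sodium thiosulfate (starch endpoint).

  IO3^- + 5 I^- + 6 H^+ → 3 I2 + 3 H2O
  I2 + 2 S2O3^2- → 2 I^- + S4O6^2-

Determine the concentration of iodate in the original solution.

0.386 mol/L

n(S2O3^2-) = 0.0193 × 0.246 = 4.75 × 10^-3 mol
n(I2) = n(S2O3^2-)/2 = 2.37 × 10^-3 mol
From the 1:3 ratio, n(IO3^-) in the aliquot = 1/3 × 2.37 × 10^-3 = 7.91 × 10^-4 mol
[IO3^-]_dilute = 7.91 × 10^-4 / 0.0249 = 0.0318 mol/L
[IO3^-]_original = 0.0318 × 250.0/20.6 = 0.386 mol/L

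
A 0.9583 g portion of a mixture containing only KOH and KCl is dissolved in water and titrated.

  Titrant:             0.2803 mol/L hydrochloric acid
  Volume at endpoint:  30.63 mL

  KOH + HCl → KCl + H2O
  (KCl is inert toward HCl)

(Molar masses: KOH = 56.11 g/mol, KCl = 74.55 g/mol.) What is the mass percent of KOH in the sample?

50.27 %

n(HCl) = 0.03063 × 0.2803 = 8.586 × 10^-3 mol
Let x = n(KOH), y = n(KCl).
Titrant: 1x = 8.586 × 10^-3;  mass: 56.11x + 74.55y = 0.9583
Solving, x = 8.586 × 10^-3 mol, y = 6.393 × 10^-3 mol
mass of KOH = 8.586 × 10^-3 × 56.11 = 0.4817 g
% KOH = 0.4817 / 0.9583 × 100 = 50.27 %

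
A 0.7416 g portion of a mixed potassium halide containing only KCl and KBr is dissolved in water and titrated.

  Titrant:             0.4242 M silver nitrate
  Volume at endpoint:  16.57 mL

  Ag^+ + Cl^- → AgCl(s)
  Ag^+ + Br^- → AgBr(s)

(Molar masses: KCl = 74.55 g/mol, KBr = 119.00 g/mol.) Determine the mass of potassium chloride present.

n(AgNO3) = 0.01657 × 0.4242 = 7.029 × 10^-3 mol
Let x = n(KCl), y = n(KBr).
Titrant: 1x + 1y = 7.029 × 10^-3;  mass: 74.55x + 119.00y = 0.7416
Solving, x = 2.134 × 10^-3 mol, y = 4.895 × 10^-3 mol
mass of KCl = 2.134 × 10^-3 × 74.55 = 0.1591 g

0.1591 g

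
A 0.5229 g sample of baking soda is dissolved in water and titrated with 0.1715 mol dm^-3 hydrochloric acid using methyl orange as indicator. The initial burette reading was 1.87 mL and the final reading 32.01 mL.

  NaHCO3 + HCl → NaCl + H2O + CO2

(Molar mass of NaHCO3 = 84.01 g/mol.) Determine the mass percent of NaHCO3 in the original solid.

83.05 %

n(HCl) = 0.03014 L × 0.1715 mol/L = 5.169 × 10^-3 mol
n(NaHCO3) = 5.169 × 10^-3 mol (1:1 ratio)
mass of NaHCO3 = 5.169 × 10^-3 × 84.01 g/mol = 0.4342 g
% NaHCO3 = 0.4342 / 0.5229 × 100 = 83.05 %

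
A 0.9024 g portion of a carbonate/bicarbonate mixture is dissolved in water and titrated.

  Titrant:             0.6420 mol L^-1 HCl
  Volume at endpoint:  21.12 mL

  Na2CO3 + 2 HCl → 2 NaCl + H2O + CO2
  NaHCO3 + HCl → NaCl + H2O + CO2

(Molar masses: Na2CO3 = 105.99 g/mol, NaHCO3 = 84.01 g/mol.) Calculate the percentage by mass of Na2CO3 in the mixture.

44.82 %

n(HCl) = 0.02112 × 0.6420 = 0.01356 mol
Let x = n(Na2CO3), y = n(NaHCO3).
Titrant: 2x + 1y = 0.01356;  mass: 105.99x + 84.01y = 0.9024
Solving, x = 3.816 × 10^-3 mol, y = 5.927 × 10^-3 mol
mass of Na2CO3 = 3.816 × 10^-3 × 105.99 = 0.4044 g
% Na2CO3 = 0.4044 / 0.9024 × 100 = 44.82 %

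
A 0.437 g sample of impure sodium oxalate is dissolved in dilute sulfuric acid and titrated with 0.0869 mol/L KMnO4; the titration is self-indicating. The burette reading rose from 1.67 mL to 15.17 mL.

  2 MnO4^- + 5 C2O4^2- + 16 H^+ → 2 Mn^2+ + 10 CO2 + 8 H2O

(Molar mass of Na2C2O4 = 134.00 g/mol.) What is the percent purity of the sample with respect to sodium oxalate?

89.9 %

n(KMnO4) = 0.0135 L × 0.0869 mol/L = 1.17 × 10^-3 mol
From the 5:2 ratio, n(Na2C2O4) = 5/2 × 1.17 × 10^-3 = 2.93 × 10^-3 mol
mass of Na2C2O4 = 2.93 × 10^-3 × 134.00 g/mol = 0.393 g
% Na2C2O4 = 0.393 / 0.437 × 100 = 89.9 %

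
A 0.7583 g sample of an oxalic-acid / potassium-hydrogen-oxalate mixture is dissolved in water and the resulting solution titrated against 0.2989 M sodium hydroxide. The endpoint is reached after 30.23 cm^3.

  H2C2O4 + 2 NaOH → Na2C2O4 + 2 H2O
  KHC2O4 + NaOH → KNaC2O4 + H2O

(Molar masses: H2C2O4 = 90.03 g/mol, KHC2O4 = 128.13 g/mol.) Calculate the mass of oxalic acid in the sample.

n(NaOH) = 0.03023 × 0.2989 = 9.036 × 10^-3 mol
Let x = n(H2C2O4), y = n(KHC2O4).
Titrant: 2x + 1y = 9.036 × 10^-3;  mass: 90.03x + 128.13y = 0.7583
Solving, x = 2.403 × 10^-3 mol, y = 4.230 × 10^-3 mol
mass of H2C2O4 = 2.403 × 10^-3 × 90.03 = 0.2163 g

0.2163 g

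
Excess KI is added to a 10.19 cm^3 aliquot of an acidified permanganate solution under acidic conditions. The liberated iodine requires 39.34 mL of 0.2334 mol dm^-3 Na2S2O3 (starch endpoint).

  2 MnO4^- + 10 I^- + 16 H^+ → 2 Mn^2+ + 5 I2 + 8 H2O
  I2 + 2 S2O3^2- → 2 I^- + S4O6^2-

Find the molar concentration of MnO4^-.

0.1802 mol/L

n(S2O3^2-) = 0.03934 × 0.2334 = 9.182 × 10^-3 mol
n(I2) = n(S2O3^2-)/2 = 4.591 × 10^-3 mol
From the 2:5 ratio, n(MnO4^-) in the aliquot = 2/5 × 4.591 × 10^-3 = 1.836 × 10^-3 mol
[MnO4^-] = 1.836 × 10^-3 / 0.01019 = 0.1802 mol/L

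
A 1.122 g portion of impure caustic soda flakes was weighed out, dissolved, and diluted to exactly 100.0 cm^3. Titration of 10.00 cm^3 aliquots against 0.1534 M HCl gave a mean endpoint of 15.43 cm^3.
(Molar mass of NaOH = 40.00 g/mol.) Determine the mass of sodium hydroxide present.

NaOH + HCl → NaCl + H2O
n(HCl) per titration = 0.01543 × 0.1534 = 2.367 × 10^-3 mol
n(NaOH) in each aliquot = 2.367 × 10^-3 mol (1:1 ratio)
n(NaOH) in the whole flask = 2.367 × 10^-3 × 100.0/10.00 = 0.02367 mol
mass of NaOH = 0.02367 × 40.00 = 0.9468 g

0.9468 g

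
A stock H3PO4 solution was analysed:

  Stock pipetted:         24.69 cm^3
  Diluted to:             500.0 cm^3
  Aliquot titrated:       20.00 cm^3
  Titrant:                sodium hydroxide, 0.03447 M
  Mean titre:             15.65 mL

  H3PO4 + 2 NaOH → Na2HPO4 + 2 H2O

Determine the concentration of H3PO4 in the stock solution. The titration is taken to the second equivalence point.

n(NaOH) = 0.01565 × 0.03447 = 5.395 × 10^-4 mol
From the 1:2 ratio, n(H3PO4) in the aliquot = 1/2 × 5.395 × 10^-4 = 2.697 × 10^-4 mol
[H3PO4]_dilute = 2.697 × 10^-4 / 0.02000 = 0.01349 mol/L
Dilution factor = 500.0 / 24.69 = 20.25
[H3PO4]_stock = 0.01349 × 20.25 = 0.2731 mol/L

0.2731 M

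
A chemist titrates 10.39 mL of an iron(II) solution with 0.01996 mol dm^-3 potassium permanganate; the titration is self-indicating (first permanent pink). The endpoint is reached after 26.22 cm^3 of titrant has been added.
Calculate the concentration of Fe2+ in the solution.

MnO4^- + 5 Fe^2+ + 8 H^+ → Mn^2+ + 5 Fe^3+ + 4 H2O
n(KMnO4) = 0.02622 L × 0.01996 mol/L = 5.234 × 10^-4 mol
From the 5:1 mole ratio, n(Fe2+) = 5/1 × 5.234 × 10^-4 = 2.617 × 10^-3 mol
[Fe2+] = 2.617 × 10^-3 mol / 0.01039 L = 0.2519 mol/L

0.2519 mol/L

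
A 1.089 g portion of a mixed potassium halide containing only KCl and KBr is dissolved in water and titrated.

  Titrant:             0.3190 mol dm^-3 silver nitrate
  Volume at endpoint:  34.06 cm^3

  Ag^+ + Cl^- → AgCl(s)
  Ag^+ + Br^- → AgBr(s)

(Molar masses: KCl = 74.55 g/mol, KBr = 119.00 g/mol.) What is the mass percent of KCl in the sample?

31.41 %

n(AgNO3) = 0.03406 × 0.3190 = 0.01087 mol
Let x = n(KCl), y = n(KBr).
Titrant: 1x + 1y = 0.01087;  mass: 74.55x + 119.00y = 1.089
Solving, x = 4.588 × 10^-3 mol, y = 6.277 × 10^-3 mol
mass of KCl = 4.588 × 10^-3 × 74.55 = 0.3421 g
% KCl = 0.3421 / 1.089 × 100 = 31.41 %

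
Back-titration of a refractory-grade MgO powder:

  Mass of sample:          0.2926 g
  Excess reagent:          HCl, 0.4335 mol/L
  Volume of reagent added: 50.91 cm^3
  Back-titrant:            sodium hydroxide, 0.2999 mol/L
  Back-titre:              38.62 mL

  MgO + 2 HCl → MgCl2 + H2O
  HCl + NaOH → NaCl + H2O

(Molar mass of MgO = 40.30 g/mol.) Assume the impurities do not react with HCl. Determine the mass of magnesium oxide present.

n(HCl) added = 0.05091 × 0.4335 = 0.02207 mol
n(NaOH) used in back-titration = 0.03862 × 0.2999 = 0.01158 mol
n(HCl) left over = 0.01158 mol (1:1 ratio)
n(HCl) consumed by analyte = 0.02207 − 0.01158 = 0.01049 mol
From the 1:2 ratio, n(MgO) = 1/2 × 0.01049 = 5.244 × 10^-3 mol
mass of MgO = 5.244 × 10^-3 × 40.30 = 0.2113 g

0.2113 g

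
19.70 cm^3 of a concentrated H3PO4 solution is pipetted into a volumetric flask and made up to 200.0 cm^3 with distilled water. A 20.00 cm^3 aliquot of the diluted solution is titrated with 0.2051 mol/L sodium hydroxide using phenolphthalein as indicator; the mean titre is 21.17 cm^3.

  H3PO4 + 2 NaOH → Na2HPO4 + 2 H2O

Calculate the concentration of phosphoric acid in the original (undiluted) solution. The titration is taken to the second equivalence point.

n(NaOH) = 0.02117 × 0.2051 = 4.342 × 10^-3 mol
From the 1:2 ratio, n(H3PO4) in the aliquot = 1/2 × 4.342 × 10^-3 = 2.171 × 10^-3 mol
[H3PO4]_dilute = 2.171 × 10^-3 / 0.02000 = 0.1085 mol/L
Dilution factor = 200.0 / 19.70 = 10.15
[H3PO4]_stock = 0.1085 × 10.15 = 1.102 mol/L

1.102 mol/L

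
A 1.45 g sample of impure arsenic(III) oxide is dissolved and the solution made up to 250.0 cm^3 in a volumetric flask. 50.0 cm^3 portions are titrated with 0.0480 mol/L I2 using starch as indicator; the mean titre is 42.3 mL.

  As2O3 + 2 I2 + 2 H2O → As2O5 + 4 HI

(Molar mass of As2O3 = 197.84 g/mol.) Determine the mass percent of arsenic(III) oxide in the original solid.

n(I2) per titration = 0.0423 × 0.0480 = 2.03 × 10^-3 mol
From the 1:2 ratio, n(As2O3) in each aliquot = 1/2 × 2.03 × 10^-3 = 1.02 × 10^-3 mol
n(As2O3) in the whole flask = 1.02 × 10^-3 × 250.0/50.0 = 5.08 × 10^-3 mol
mass of As2O3 = 5.08 × 10^-3 × 197.84 = 1.00 g
% As2O3 = 1.00 / 1.45 × 100 = 69.3 %

69.3 %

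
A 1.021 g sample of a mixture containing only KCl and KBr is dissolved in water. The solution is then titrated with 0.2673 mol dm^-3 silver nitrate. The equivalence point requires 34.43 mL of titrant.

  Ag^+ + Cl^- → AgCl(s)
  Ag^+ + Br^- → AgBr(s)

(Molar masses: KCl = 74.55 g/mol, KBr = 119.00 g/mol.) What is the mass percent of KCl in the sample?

12.18 %

n(AgNO3) = 0.03443 × 0.2673 = 9.203 × 10^-3 mol
Let x = n(KCl), y = n(KBr).
Titrant: 1x + 1y = 9.203 × 10^-3;  mass: 74.55x + 119.00y = 1.021
Solving, x = 1.669 × 10^-3 mol, y = 7.534 × 10^-3 mol
mass of KCl = 1.669 × 10^-3 × 74.55 = 0.1244 g
% KCl = 0.1244 / 1.021 × 100 = 12.18 %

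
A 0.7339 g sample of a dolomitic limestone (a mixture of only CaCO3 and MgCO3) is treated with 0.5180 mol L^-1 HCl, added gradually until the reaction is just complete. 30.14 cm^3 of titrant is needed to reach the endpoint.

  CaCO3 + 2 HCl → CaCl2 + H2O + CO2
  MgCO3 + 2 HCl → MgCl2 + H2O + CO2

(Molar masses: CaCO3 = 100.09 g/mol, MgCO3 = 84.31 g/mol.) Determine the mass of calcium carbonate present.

n(HCl) = 0.03014 × 0.5180 = 0.01561 mol
Let x = n(CaCO3), y = n(MgCO3).
Titrant: 2x + 2y = 0.01561;  mass: 100.09x + 84.31y = 0.7339
Solving, x = 4.801 × 10^-3 mol, y = 3.006 × 10^-3 mol
mass of CaCO3 = 4.801 × 10^-3 × 100.09 = 0.4805 g

0.4805 g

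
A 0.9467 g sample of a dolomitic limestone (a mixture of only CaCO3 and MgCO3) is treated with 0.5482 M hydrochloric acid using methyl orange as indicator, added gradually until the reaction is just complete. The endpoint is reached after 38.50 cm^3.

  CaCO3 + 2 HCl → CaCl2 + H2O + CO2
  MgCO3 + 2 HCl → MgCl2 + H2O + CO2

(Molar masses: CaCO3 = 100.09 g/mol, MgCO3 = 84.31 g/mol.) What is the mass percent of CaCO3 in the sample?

n(HCl) = 0.03850 × 0.5482 = 0.02111 mol
Let x = n(CaCO3), y = n(MgCO3).
Titrant: 2x + 2y = 0.02111;  mass: 100.09x + 84.31y = 0.9467
Solving, x = 3.611 × 10^-3 mol, y = 6.941 × 10^-3 mol
mass of CaCO3 = 3.611 × 10^-3 × 100.09 = 0.3615 g
% CaCO3 = 0.3615 / 0.9467 × 100 = 38.18 %

38.18 %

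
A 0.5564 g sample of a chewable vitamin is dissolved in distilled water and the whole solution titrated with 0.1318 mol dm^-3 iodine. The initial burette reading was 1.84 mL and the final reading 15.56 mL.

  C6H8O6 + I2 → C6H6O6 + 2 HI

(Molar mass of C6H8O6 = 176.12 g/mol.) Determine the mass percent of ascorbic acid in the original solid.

n(I2) = 0.01372 L × 0.1318 mol/L = 1.808 × 10^-3 mol
n(C6H8O6) = 1.808 × 10^-3 mol (1:1 ratio)
mass of C6H8O6 = 1.808 × 10^-3 × 176.12 g/mol = 0.3185 g
% C6H8O6 = 0.3185 / 0.5564 × 100 = 57.24 %

57.24 %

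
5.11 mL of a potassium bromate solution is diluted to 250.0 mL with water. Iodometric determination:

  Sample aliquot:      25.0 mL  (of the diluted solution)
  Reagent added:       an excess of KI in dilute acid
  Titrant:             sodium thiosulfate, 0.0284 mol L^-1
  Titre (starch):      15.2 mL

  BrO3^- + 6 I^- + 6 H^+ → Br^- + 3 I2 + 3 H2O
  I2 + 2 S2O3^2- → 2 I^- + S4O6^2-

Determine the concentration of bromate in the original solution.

n(S2O3^2-) = 0.0152 × 0.0284 = 4.32 × 10^-4 mol
n(I2) = n(S2O3^2-)/2 = 2.16 × 10^-4 mol
From the 1:3 ratio, n(BrO3^-) in the aliquot = 1/3 × 2.16 × 10^-4 = 7.19 × 10^-5 mol
[BrO3^-]_dilute = 7.19 × 10^-5 / 0.0250 = 0.00288 mol/L
[BrO3^-]_original = 0.00288 × 250.0/5.11 = 0.141 mol/L

0.141 mol/L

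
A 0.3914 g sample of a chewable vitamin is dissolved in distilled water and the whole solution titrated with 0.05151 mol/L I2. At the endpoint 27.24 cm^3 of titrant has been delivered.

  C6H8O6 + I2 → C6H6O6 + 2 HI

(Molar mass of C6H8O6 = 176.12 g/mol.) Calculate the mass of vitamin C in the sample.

n(I2) = 0.02724 L × 0.05151 mol/L = 1.403 × 10^-3 mol
n(C6H8O6) = 1.403 × 10^-3 mol (1:1 ratio)
mass of C6H8O6 = 1.403 × 10^-3 × 176.12 g/mol = 0.2471 g

0.2471 g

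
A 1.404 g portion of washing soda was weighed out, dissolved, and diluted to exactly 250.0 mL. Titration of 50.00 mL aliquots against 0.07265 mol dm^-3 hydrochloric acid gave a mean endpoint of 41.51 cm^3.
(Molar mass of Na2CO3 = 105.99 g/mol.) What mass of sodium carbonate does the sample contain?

0.7991 g

Na2CO3 + 2 HCl → 2 NaCl + H2O + CO2
n(HCl) per titration = 0.04151 × 0.07265 = 3.016 × 10^-3 mol
From the 1:2 ratio, n(Na2CO3) in each aliquot = 1/2 × 3.016 × 10^-3 = 1.508 × 10^-3 mol
n(Na2CO3) in the whole flask = 1.508 × 10^-3 × 250.0/50.00 = 7.539 × 10^-3 mol
mass of Na2CO3 = 7.539 × 10^-3 × 105.99 = 0.7991 g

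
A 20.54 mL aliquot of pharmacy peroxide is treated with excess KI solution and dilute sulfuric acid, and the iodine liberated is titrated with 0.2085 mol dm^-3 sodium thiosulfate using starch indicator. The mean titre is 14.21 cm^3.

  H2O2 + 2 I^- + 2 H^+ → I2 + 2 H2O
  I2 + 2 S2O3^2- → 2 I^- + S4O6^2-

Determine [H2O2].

0.07212 mol/L

n(S2O3^2-) = 0.01421 × 0.2085 = 2.963 × 10^-3 mol
n(I2) = n(S2O3^2-)/2 = 1.481 × 10^-3 mol
n(H2O2) in the aliquot = 1.481 × 10^-3 mol (1:1 ratio)
[H2O2] = 1.481 × 10^-3 / 0.02054 = 0.07212 mol/L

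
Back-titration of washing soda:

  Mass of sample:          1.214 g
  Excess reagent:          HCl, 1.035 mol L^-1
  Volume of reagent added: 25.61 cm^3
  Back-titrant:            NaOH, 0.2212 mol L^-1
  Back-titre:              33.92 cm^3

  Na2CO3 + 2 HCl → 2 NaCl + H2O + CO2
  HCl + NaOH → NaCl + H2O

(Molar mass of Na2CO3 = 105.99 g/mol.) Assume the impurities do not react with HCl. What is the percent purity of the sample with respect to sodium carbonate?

n(HCl) added = 0.02561 × 1.035 = 0.02651 mol
n(NaOH) used in back-titration = 0.03392 × 0.2212 = 7.503 × 10^-3 mol
n(HCl) left over = 7.503 × 10^-3 mol (1:1 ratio)
n(HCl) consumed by analyte = 0.02651 − 7.503 × 10^-3 = 0.01900 mol
From the 1:2 ratio, n(Na2CO3) = 1/2 × 0.01900 = 9.502 × 10^-3 mol
mass of Na2CO3 = 9.502 × 10^-3 × 105.99 = 1.007 g
% Na2CO3 = 1.007 / 1.214 × 100 = 82.96 %

82.96 %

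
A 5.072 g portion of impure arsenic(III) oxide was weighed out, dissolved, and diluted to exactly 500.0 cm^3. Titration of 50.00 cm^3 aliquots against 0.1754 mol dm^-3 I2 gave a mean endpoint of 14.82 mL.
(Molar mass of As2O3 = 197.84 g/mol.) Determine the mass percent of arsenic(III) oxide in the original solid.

50.70 %

As2O3 + 2 I2 + 2 H2O → As2O5 + 4 HI
n(I2) per titration = 0.01482 × 0.1754 = 2.599 × 10^-3 mol
From the 1:2 ratio, n(As2O3) in each aliquot = 1/2 × 2.599 × 10^-3 = 1.300 × 10^-3 mol
n(As2O3) in the whole flask = 1.300 × 10^-3 × 500.0/50.00 = 0.01300 mol
mass of As2O3 = 0.01300 × 197.84 = 2.571 g
% As2O3 = 2.571 / 5.072 × 100 = 50.70 %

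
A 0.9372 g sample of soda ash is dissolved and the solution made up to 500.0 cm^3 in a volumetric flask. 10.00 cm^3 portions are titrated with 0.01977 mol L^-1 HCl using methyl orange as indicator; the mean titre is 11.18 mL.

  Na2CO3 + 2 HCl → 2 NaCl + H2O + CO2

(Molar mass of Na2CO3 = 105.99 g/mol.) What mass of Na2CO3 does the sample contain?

0.5857 g

n(HCl) per titration = 0.01118 × 0.01977 = 2.210 × 10^-4 mol
From the 1:2 ratio, n(Na2CO3) in each aliquot = 1/2 × 2.210 × 10^-4 = 1.105 × 10^-4 mol
n(Na2CO3) in the whole flask = 1.105 × 10^-4 × 500.0/10.00 = 5.526 × 10^-3 mol
mass of Na2CO3 = 5.526 × 10^-3 × 105.99 = 0.5857 g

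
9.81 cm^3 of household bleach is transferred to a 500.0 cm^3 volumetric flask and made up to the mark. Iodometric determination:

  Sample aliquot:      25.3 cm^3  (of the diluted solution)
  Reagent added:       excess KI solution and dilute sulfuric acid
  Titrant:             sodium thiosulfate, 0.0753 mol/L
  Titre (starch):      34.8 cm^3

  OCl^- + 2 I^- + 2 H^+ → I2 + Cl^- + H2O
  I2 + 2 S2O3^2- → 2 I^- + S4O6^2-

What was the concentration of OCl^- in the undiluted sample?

n(S2O3^2-) = 0.0348 × 0.0753 = 2.62 × 10^-3 mol
n(I2) = n(S2O3^2-)/2 = 1.31 × 10^-3 mol
n(OCl^-) in the aliquot = 1.31 × 10^-3 mol (1:1 ratio)
[OCl^-]_dilute = 1.31 × 10^-3 / 0.0253 = 0.0518 mol/L
[OCl^-]_original = 0.0518 × 500.0/9.81 = 2.64 mol/L

2.64 mol/L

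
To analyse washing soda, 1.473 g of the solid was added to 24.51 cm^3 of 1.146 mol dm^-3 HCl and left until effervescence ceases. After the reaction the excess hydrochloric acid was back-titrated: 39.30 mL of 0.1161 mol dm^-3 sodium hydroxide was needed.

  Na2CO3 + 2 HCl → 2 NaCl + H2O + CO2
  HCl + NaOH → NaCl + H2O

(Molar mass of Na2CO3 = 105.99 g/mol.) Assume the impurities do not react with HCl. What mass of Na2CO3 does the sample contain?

1.247 g

n(HCl) added = 0.02451 × 1.146 = 0.02809 mol
n(NaOH) used in back-titration = 0.03930 × 0.1161 = 4.563 × 10^-3 mol
n(HCl) left over = 4.563 × 10^-3 mol (1:1 ratio)
n(HCl) consumed by analyte = 0.02809 − 4.563 × 10^-3 = 0.02353 mol
From the 1:2 ratio, n(Na2CO3) = 1/2 × 0.02353 = 0.01176 mol
mass of Na2CO3 = 0.01176 × 105.99 = 1.247 g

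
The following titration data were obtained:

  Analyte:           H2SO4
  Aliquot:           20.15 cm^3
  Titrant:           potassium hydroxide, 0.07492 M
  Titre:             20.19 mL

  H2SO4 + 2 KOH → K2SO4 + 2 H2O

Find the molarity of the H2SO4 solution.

0.03753 M

n(KOH) = 0.02019 L × 0.07492 mol/L = 1.513 × 10^-3 mol
From the 1:2 mole ratio, n(H2SO4) = 1/2 × 1.513 × 10^-3 = 7.563 × 10^-4 mol
[H2SO4] = 7.563 × 10^-4 mol / 0.02015 L = 0.03753 mol/L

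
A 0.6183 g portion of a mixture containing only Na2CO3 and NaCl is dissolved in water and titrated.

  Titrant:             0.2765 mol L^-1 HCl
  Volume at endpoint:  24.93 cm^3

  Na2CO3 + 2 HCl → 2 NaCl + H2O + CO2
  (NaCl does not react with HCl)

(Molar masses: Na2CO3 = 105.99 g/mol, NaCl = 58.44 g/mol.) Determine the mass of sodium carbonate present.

n(HCl) = 0.02493 × 0.2765 = 6.893 × 10^-3 mol
Let x = n(Na2CO3), y = n(NaCl).
Titrant: 2x = 6.893 × 10^-3;  mass: 105.99x + 58.44y = 0.6183
Solving, x = 3.447 × 10^-3 mol, y = 4.329 × 10^-3 mol
mass of Na2CO3 = 3.447 × 10^-3 × 105.99 = 0.3653 g

0.3653 g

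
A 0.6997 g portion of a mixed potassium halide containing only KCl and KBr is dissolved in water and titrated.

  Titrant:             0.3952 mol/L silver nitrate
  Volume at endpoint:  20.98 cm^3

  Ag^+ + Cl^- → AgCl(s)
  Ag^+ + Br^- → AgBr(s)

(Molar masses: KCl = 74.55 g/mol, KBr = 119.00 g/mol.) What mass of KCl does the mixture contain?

0.4813 g

n(AgNO3) = 0.02098 × 0.3952 = 8.291 × 10^-3 mol
Let x = n(KCl), y = n(KBr).
Titrant: 1x + 1y = 8.291 × 10^-3;  mass: 74.55x + 119.00y = 0.6997
Solving, x = 6.456 × 10^-3 mol, y = 1.835 × 10^-3 mol
mass of KCl = 6.456 × 10^-3 × 74.55 = 0.4813 g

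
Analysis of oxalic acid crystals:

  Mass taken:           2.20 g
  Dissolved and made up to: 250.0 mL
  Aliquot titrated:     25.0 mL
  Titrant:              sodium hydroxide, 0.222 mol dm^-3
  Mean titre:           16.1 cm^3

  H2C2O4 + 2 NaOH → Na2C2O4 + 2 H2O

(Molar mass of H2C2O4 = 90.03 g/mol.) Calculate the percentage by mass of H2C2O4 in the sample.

n(NaOH) per titration = 0.0161 × 0.222 = 3.57 × 10^-3 mol
From the 1:2 ratio, n(H2C2O4) in each aliquot = 1/2 × 3.57 × 10^-3 = 1.79 × 10^-3 mol
n(H2C2O4) in the whole flask = 1.79 × 10^-3 × 250.0/25.0 = 0.0179 mol
mass of H2C2O4 = 0.0179 × 90.03 = 1.61 g
% H2C2O4 = 1.61 / 2.20 × 100 = 73.1 %

73.1 %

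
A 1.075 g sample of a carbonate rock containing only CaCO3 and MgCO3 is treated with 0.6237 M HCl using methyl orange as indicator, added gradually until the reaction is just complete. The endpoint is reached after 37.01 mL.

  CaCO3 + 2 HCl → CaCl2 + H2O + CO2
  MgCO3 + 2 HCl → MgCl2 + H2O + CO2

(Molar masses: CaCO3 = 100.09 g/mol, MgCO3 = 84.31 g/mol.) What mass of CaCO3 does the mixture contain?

n(HCl) = 0.03701 × 0.6237 = 0.02308 mol
Let x = n(CaCO3), y = n(MgCO3).
Titrant: 2x + 2y = 0.02308;  mass: 100.09x + 84.31y = 1.075
Solving, x = 6.459 × 10^-3 mol, y = 5.082 × 10^-3 mol
mass of CaCO3 = 6.459 × 10^-3 × 100.09 = 0.6465 g

0.6465 g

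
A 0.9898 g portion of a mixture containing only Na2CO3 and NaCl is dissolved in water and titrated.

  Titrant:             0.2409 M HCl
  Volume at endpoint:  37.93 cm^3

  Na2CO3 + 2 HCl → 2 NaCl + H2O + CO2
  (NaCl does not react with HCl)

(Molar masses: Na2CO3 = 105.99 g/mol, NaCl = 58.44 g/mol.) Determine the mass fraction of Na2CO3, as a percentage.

n(HCl) = 0.03793 × 0.2409 = 9.137 × 10^-3 mol
Let x = n(Na2CO3), y = n(NaCl).
Titrant: 2x = 9.137 × 10^-3;  mass: 105.99x + 58.44y = 0.9898
Solving, x = 4.569 × 10^-3 mol, y = 8.651 × 10^-3 mol
mass of Na2CO3 = 4.569 × 10^-3 × 105.99 = 0.4842 g
% Na2CO3 = 0.4842 / 0.9898 × 100 = 48.92 %

48.92 %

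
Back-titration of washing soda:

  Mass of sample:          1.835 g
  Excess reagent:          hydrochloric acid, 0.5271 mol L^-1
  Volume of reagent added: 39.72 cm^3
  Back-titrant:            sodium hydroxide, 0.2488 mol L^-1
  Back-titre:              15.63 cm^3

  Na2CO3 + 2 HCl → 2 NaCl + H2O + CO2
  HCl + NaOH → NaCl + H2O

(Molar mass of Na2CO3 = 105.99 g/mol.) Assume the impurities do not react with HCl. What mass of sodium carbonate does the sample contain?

0.9034 g

n(HCl) added = 0.03972 × 0.5271 = 0.02094 mol
n(NaOH) used in back-titration = 0.01563 × 0.2488 = 3.889 × 10^-3 mol
n(HCl) left over = 3.889 × 10^-3 mol (1:1 ratio)
n(HCl) consumed by analyte = 0.02094 − 3.889 × 10^-3 = 0.01705 mol
From the 1:2 ratio, n(Na2CO3) = 1/2 × 0.01705 = 8.524 × 10^-3 mol
mass of Na2CO3 = 8.524 × 10^-3 × 105.99 = 0.9034 g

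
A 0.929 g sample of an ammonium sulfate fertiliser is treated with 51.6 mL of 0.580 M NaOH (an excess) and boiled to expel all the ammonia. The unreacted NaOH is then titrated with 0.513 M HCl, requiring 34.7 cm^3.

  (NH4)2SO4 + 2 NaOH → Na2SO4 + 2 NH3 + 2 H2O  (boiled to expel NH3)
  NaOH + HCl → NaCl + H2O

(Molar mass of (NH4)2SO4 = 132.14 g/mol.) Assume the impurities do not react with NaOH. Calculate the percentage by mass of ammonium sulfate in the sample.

n(NaOH) added = 0.0516 × 0.580 = 0.0299 mol
n(HCl) used in back-titration = 0.0347 × 0.513 = 0.0178 mol
n(NaOH) left over = 0.0178 mol (1:1 ratio)
n(NaOH) consumed by analyte = 0.0299 − 0.0178 = 0.0121 mol
From the 1:2 ratio, n((NH4)2SO4) = 1/2 × 0.0121 = 6.06 × 10^-3 mol
mass of (NH4)2SO4 = 6.06 × 10^-3 × 132.14 = 0.801 g
% (NH4)2SO4 = 0.801 / 0.929 × 100 = 86.2 %

86.2 %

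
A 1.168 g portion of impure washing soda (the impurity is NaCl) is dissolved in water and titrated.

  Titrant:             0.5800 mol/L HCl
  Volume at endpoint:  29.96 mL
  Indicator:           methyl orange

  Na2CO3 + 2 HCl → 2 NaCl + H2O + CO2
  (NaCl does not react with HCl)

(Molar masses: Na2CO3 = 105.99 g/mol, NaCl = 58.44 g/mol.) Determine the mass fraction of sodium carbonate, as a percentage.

n(HCl) = 0.02996 × 0.5800 = 0.01738 mol
Let x = n(Na2CO3), y = n(NaCl).
Titrant: 2x = 0.01738;  mass: 105.99x + 58.44y = 1.168
Solving, x = 8.688 × 10^-3 mol, y = 4.229 × 10^-3 mol
mass of Na2CO3 = 8.688 × 10^-3 × 105.99 = 0.9209 g
% Na2CO3 = 0.9209 / 1.168 × 100 = 78.84 %

78.84 %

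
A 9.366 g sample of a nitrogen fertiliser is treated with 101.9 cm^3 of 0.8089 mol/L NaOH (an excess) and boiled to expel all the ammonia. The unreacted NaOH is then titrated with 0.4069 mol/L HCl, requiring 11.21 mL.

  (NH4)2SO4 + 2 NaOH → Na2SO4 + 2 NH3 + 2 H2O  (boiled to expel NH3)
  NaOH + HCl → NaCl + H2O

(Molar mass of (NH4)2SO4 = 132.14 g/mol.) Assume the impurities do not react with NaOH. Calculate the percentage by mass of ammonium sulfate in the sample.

n(NaOH) added = 0.1019 × 0.8089 = 0.08243 mol
n(HCl) used in back-titration = 0.01121 × 0.4069 = 4.561 × 10^-3 mol
n(NaOH) left over = 4.561 × 10^-3 mol (1:1 ratio)
n(NaOH) consumed by analyte = 0.08243 − 4.561 × 10^-3 = 0.07787 mol
From the 1:2 ratio, n((NH4)2SO4) = 1/2 × 0.07787 = 0.03893 mol
mass of (NH4)2SO4 = 0.03893 × 132.14 = 5.145 g
% (NH4)2SO4 = 5.145 / 9.366 × 100 = 54.93 %

54.93 %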